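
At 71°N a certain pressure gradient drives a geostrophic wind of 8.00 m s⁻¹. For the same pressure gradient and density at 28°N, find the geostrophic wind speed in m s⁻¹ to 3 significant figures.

16.1 m s⁻¹

With the same pressure gradient and density, V_g ∝ 1/f ∝ 1/sin φ.
V₂ = V₁ · sin φ₁ / sin φ₂ = 8.00 × sin 71° / sin 28°
V₂ = 8.00 × 0.9455/0.4695 = 16.1 m s⁻¹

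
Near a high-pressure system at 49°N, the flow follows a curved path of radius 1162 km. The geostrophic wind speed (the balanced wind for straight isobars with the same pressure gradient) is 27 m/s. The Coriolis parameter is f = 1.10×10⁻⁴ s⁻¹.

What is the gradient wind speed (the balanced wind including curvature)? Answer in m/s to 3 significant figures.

Around a high, pressure-gradient force acts outward with centrifugal, so Coriolis balances both:
fV = (1/ρ)|∂P/∂n| + V²/R  →  V² − fR·V + fR·V_g = 0
With fR = 1.10×10⁻⁴ × 1162×10³ m = 128 m/s:
V = [fR − √((fR)² − 4 fR V_g)]/2 = [128 − √(128² − 4×128×27)]/2 = 38.7 m/s
Supergeostrophic (V > V_g = 27 m/s), as expected around a high.

38.7 m/s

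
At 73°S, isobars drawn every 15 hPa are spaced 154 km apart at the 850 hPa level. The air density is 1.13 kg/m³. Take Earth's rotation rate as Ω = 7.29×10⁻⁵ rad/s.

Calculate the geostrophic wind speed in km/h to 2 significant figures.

Coriolis parameter at 73°S:
f = 2Ω sin φ = 2 × 7.29×10⁻⁵ × sin 73° = 1.39×10⁻⁴ s⁻¹
Pressure gradient: |∂P/∂n| = 1500 Pa / 154000 m = 9.74×10⁻³ Pa/m
Geostrophic balance (pressure-gradient force = Coriolis force):
V_g = (1/(fρ)) |∂P/∂n| = 9.74×10⁻³ / (1.39×10⁻⁴ × 1.13) = 61.8 m/s
Converting: 61.8 m/s × 3.6 = 220 km/h

220 km/h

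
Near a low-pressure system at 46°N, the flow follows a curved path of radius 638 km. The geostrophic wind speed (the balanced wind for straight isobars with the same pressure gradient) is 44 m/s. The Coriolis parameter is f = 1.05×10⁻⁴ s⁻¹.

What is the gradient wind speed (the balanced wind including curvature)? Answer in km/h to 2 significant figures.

110 km/h

Around a low, centrifugal force acts outward with Coriolis, so pressure-gradient force balances both:
(1/ρ)|∂P/∂n| = fV + V²/R  →  V² + fR·V − fR·V_g = 0
With fR = 1.05×10⁻⁴ × 638×10³ m = 67.0 m/s:
V = [−fR + √((fR)² + 4 fR V_g)]/2 = [−67.0 + √(67.0² + 4×67.0×44)]/2 = 30.3 m/s
Subgeostrophic (V < V_g = 44 m/s), as expected around a low.
Converting: 30.3 m/s × 3.6 = 110 km/h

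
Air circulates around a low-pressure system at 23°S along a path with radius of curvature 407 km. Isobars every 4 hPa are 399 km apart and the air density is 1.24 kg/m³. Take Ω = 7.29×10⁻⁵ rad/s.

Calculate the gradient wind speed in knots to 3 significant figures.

Coriolis parameter at 23°S:
f = 2Ω sin φ = 2 × 7.29×10⁻⁵ × sin 23° = 5.70×10⁻⁵ s⁻¹
Pressure gradient: |∂P/∂n| = 400 Pa / 399000 m = 1.00×10⁻³ Pa/m
Geostrophic speed: V_g = |∂P/∂n|/(fρ) = 1.00×10⁻³/(5.70×10⁻⁵ × 1.24) = 14.2 m/s
Around a low, centrifugal force acts outward with Coriolis, so pressure-gradient force balances both:
(1/ρ)|∂P/∂n| = fV + V²/R  →  V² + fR·V − fR·V_g = 0
With fR = 5.70×10⁻⁵ × 407×10³ m = 23.2 m/s:
V = [−fR + √((fR)² + 4 fR V_g)]/2 = [−23.2 + √(23.2² + 4×23.2×14.2)]/2 = 9.93 m/s
Subgeostrophic (V < V_g = 14.2 m/s), as expected around a low.
Converting: 9.93 m/s × 1.944 = 19.3 knots

19.3 knots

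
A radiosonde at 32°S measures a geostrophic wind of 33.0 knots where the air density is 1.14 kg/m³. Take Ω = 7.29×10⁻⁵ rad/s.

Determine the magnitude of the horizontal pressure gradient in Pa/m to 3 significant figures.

Coriolis parameter at 32°S:
f = 2Ω sin φ = 2 × 7.29×10⁻⁵ × sin 32° = 7.73×10⁻⁵ s⁻¹
Wind speed in SI: 33.0 knots = 17.0 m/s
Geostrophic balance rearranged: |∂P/∂n| = f ρ V_g
|∂P/∂n| = 7.73×10⁻⁵ × 1.14 × 17.0 = 1.50×10⁻³ Pa/m

1.50×10⁻³ Pa/m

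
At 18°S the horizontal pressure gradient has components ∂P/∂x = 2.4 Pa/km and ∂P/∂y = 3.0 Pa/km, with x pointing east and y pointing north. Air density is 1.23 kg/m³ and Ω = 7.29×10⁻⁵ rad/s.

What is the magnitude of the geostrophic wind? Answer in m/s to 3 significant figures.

Coriolis parameter at 18°S:
f = 2Ω sin φ = 2 × 7.29×10⁻⁵ × sin 18° = 4.51×10⁻⁵ s⁻¹
In the Southern Hemisphere f is negative: f = −4.51×10⁻⁵ s⁻¹.
Component geostrophic relations (x east, y north):
u_g = −(1/(fρ)) ∂P/∂y,  v_g = (1/(fρ)) ∂P/∂x
u_g = −(3.0×10⁻³)/(−4.51×10⁻⁵ × 1.23) = 54.1 m/s;  v_g = (2.4×10⁻³)/(−4.51×10⁻⁵ × 1.23) = −43.3 m/s
|V_g| = √(u_g² + v_g²) = 69.3 m/s

69.3 m/s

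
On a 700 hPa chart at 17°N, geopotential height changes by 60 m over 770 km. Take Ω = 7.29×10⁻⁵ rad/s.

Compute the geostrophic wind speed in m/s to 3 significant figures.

Coriolis parameter at 17°N:
f = 2Ω sin φ = 2 × 7.29×10⁻⁵ × sin 17° = 4.26×10⁻⁵ s⁻¹
Height gradient: |∂Z/∂n| = 60 m / 770000 m = 7.79×10⁻⁵
On a pressure surface, geostrophic balance gives V_g = (g/f)|∂Z/∂n|:
V_g = 9.81 × 7.79×10⁻⁵ / 4.26×10⁻⁵ = 17.9 m/s

17.9 m/s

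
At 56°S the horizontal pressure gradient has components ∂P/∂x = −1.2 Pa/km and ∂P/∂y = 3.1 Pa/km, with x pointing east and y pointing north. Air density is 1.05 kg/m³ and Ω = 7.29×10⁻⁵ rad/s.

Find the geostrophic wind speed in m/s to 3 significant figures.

Coriolis parameter at 56°S:
f = 2Ω sin φ = 2 × 7.29×10⁻⁵ × sin 56° = 1.21×10⁻⁴ s⁻¹
In the Southern Hemisphere f is negative: f = −1.21×10⁻⁴ s⁻¹.
Component geostrophic relations (x east, y north):
u_g = −(1/(fρ)) ∂P/∂y,  v_g = (1/(fρ)) ∂P/∂x
u_g = −(3.1×10⁻³)/(−1.21×10⁻⁴ × 1.05) = 24.4 m/s;  v_g = (−1.2×10⁻³)/(−1.21×10⁻⁴ × 1.05) = 9.45 m/s
|V_g| = √(u_g² + v_g²) = 26.2 m/s

26.2 m/s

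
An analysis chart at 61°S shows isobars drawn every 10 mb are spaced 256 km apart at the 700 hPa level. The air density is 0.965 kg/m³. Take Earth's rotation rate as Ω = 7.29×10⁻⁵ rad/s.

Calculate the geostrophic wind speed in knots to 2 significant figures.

62 knots

Coriolis parameter at 61°S:
f = 2Ω sin φ = 2 × 7.29×10⁻⁵ × sin 61° = 1.28×10⁻⁴ s⁻¹
Pressure gradient: |∂P/∂n| = 1000 Pa / 256000 m = 3.91×10⁻³ Pa/m
Geostrophic balance (pressure-gradient force = Coriolis force):
V_g = (1/(fρ)) |∂P/∂n| = 3.91×10⁻³ / (1.28×10⁻⁴ × 0.965) = 31.7 m/s
Converting: 31.7 m/s × 1.944 = 62 knots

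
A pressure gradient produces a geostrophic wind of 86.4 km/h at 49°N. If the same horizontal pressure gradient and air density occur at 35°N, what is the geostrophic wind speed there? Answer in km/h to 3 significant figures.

With the same pressure gradient and density, V_g ∝ 1/f ∝ 1/sin φ.
V₂ = V₁ · sin φ₁ / sin φ₂ = 86.4 × sin 49° / sin 35°
V₂ = 86.4 × 0.7547/0.5736 = 114 km/h

114 km/h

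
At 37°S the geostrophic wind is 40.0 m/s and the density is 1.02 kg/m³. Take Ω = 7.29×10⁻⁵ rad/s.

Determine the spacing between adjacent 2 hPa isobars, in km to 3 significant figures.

55.9 km

Coriolis parameter at 37°S:
f = 2Ω sin φ = 2 × 7.29×10⁻⁵ × sin 37° = 8.77×10⁻⁵ s⁻¹
Geostrophic balance rearranged: |∂P/∂n| = f ρ V_g
|∂P/∂n| = 8.77×10⁻⁵ × 1.02 × 40.0 = 3.58×10⁻³ Pa/m
Isobar spacing: Δn = ΔP/|∂P/∂n| = 200 Pa / 3.58×10⁻³ Pa/m = 55866 m ≈ 55.9 km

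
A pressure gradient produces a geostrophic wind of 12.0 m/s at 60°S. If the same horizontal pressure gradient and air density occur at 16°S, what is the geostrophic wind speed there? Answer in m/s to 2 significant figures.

38 m/s

With the same pressure gradient and density, V_g ∝ 1/f ∝ 1/sin φ.
V₂ = V₁ · sin φ₁ / sin φ₂ = 12.0 × sin 60° / sin 16°
V₂ = 12.0 × 0.8660/0.2756 = 38 m/s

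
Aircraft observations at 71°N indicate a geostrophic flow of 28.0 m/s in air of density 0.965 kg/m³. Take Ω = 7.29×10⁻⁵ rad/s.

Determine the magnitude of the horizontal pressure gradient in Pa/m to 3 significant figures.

3.72×10⁻³ Pa/m

Coriolis parameter at 71°N:
f = 2Ω sin φ = 2 × 7.29×10⁻⁵ × sin 71° = 1.38×10⁻⁴ s⁻¹
Geostrophic balance rearranged: |∂P/∂n| = f ρ V_g
|∂P/∂n| = 1.38×10⁻⁴ × 0.965 × 28.0 = 3.72×10⁻³ Pa/m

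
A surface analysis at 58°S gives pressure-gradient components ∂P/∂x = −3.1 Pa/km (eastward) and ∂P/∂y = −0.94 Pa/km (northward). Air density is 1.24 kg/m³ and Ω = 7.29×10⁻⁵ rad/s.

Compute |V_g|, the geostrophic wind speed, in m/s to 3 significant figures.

Coriolis parameter at 58°S:
f = 2Ω sin φ = 2 × 7.29×10⁻⁵ × sin 58° = 1.24×10⁻⁴ s⁻¹
In the Southern Hemisphere f is negative: f = −1.24×10⁻⁴ s⁻¹.
Component geostrophic relations (x east, y north):
u_g = −(1/(fρ)) ∂P/∂y,  v_g = (1/(fρ)) ∂P/∂x
u_g = −(−0.94×10⁻³)/(−1.24×10⁻⁴ × 1.24) = −6.13 m/s;  v_g = (−3.1×10⁻³)/(−1.24×10⁻⁴ × 1.24) = 20.2 m/s
|V_g| = √(u_g² + v_g²) = 21.1 m/s

21.1 m/s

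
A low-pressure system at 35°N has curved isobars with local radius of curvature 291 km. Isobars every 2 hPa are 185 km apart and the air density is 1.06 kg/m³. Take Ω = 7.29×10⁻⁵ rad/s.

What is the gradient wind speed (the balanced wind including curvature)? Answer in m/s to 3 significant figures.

Coriolis parameter at 35°N:
f = 2Ω sin φ = 2 × 7.29×10⁻⁵ × sin 35° = 8.36×10⁻⁵ s⁻¹
Pressure gradient: |∂P/∂n| = 200 Pa / 185000 m = 1.08×10⁻³ Pa/m
Geostrophic speed: V_g = |∂P/∂n|/(fρ) = 1.08×10⁻³/(8.36×10⁻⁵ × 1.06) = 12.2 m/s
Around a low, centrifugal force acts outward with Coriolis, so pressure-gradient force balances both:
(1/ρ)|∂P/∂n| = fV + V²/R  →  V² + fR·V − fR·V_g = 0
With fR = 8.36×10⁻⁵ × 291×10³ m = 24.3 m/s:
V = [−fR + √((fR)² + 4 fR V_g)]/2 = [−24.3 + √(24.3² + 4×24.3×12.2)]/2 = 8.92 m/s
Subgeostrophic (V < V_g = 12.2 m/s), as expected around a low.

8.92 m/s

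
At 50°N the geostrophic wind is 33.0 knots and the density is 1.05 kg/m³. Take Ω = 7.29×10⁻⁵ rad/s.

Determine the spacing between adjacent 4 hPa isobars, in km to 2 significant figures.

200 km

Coriolis parameter at 50°N:
f = 2Ω sin φ = 2 × 7.29×10⁻⁵ × sin 50° = 1.12×10⁻⁴ s⁻¹
Wind speed in SI: 33.0 knots = 17.0 m/s
Geostrophic balance rearranged: |∂P/∂n| = f ρ V_g
|∂P/∂n| = 1.12×10⁻⁴ × 1.05 × 17.0 = 1.99×10⁻³ Pa/m
Isobar spacing: Δn = ΔP/|∂P/∂n| = 400 Pa / 1.99×10⁻³ Pa/m = 200913 m ≈ 200 km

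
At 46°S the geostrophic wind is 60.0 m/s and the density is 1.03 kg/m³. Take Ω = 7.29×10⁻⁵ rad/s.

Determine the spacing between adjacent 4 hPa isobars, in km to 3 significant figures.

61.7 km

Coriolis parameter at 46°S:
f = 2Ω sin φ = 2 × 7.29×10⁻⁵ × sin 46° = 1.05×10⁻⁴ s⁻¹
Geostrophic balance rearranged: |∂P/∂n| = f ρ V_g
|∂P/∂n| = 1.05×10⁻⁴ × 1.03 × 60.0 = 6.48×10⁻³ Pa/m
Isobar spacing: Δn = ΔP/|∂P/∂n| = 400 Pa / 6.48×10⁻³ Pa/m = 61713 m ≈ 61.7 km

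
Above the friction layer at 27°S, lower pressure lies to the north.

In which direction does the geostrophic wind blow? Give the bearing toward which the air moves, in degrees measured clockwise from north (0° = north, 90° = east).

The pressure-gradient force points toward the north (bearing 000°).
Geostrophic balance: in the Southern Hemisphere the Coriolis force deflects motion to the left, so the geostrophic wind blows 90° to the left of the pressure-gradient force (low pressure on the right).
Rotating 000° by 90° counterclockwise gives 270° — the wind blows toward the west.

270°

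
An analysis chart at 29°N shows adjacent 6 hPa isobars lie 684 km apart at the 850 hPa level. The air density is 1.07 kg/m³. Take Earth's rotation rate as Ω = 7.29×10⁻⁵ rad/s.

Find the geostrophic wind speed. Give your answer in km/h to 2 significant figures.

Coriolis parameter at 29°N:
f = 2Ω sin φ = 2 × 7.29×10⁻⁵ × sin 29° = 7.07×10⁻⁵ s⁻¹
Pressure gradient: |∂P/∂n| = 600 Pa / 684000 m = 8.77×10⁻⁴ Pa/m
Geostrophic balance (pressure-gradient force = Coriolis force):
V_g = (1/(fρ)) |∂P/∂n| = 8.77×10⁻⁴ / (7.07×10⁻⁵ × 1.07) = 11.6 m/s
Converting: 11.6 m/s × 3.6 = 42 km/h

42 km/h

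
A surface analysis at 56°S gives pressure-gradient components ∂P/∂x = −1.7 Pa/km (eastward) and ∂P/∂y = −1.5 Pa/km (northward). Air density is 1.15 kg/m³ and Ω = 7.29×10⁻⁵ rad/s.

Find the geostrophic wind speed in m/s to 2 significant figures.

16 m/s

Coriolis parameter at 56°S:
f = 2Ω sin φ = 2 × 7.29×10⁻⁵ × sin 56° = 1.21×10⁻⁴ s⁻¹
In the Southern Hemisphere f is negative: f = −1.21×10⁻⁴ s⁻¹.
Component geostrophic relations (x east, y north):
u_g = −(1/(fρ)) ∂P/∂y,  v_g = (1/(fρ)) ∂P/∂x
u_g = −(−1.5×10⁻³)/(−1.21×10⁻⁴ × 1.15) = −10.8 m/s;  v_g = (−1.7×10⁻³)/(−1.21×10⁻⁴ × 1.15) = 12.2 m/s
|V_g| = √(u_g² + v_g²) = 16.3 m/s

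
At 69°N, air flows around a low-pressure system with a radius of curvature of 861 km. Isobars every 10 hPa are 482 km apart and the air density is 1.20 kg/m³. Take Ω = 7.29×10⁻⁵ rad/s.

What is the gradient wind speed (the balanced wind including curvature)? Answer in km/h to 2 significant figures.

Coriolis parameter at 69°N:
f = 2Ω sin φ = 2 × 7.29×10⁻⁵ × sin 69° = 1.36×10⁻⁴ s⁻¹
Pressure gradient: |∂P/∂n| = 1000 Pa / 482000 m = 2.07×10⁻³ Pa/m
Geostrophic speed: V_g = |∂P/∂n|/(fρ) = 2.07×10⁻³/(1.36×10⁻⁴ × 1.20) = 12.7 m/s
Around a low, centrifugal force acts outward with Coriolis, so pressure-gradient force balances both:
(1/ρ)|∂P/∂n| = fV + V²/R  →  V² + fR·V − fR·V_g = 0
With fR = 1.36×10⁻⁴ × 861×10³ m = 117 m/s:
V = [−fR + √((fR)² + 4 fR V_g)]/2 = [−117 + √(117² + 4×117×12.7)]/2 = 11.6 m/s
Subgeostrophic (V < V_g = 12.7 m/s), as expected around a low.
Converting: 11.6 m/s × 3.6 = 42 km/h

42 km/h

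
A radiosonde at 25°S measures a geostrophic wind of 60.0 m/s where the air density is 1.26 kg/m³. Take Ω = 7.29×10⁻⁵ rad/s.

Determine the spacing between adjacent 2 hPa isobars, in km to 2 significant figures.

Coriolis parameter at 25°S:
f = 2Ω sin φ = 2 × 7.29×10⁻⁵ × sin 25° = 6.16×10⁻⁵ s⁻¹
Geostrophic balance rearranged: |∂P/∂n| = f ρ V_g
|∂P/∂n| = 6.16×10⁻⁵ × 1.26 × 60.0 = 4.66×10⁻³ Pa/m
Isobar spacing: Δn = ΔP/|∂P/∂n| = 200 Pa / 4.66×10⁻³ Pa/m = 42934 m ≈ 43 km

43 km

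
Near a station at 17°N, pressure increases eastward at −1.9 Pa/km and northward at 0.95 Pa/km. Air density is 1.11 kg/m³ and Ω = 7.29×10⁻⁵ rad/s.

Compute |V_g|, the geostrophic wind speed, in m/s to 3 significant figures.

44.9 m/s

Coriolis parameter at 17°N:
f = 2Ω sin φ = 2 × 7.29×10⁻⁵ × sin 17° = 4.26×10⁻⁵ s⁻¹
Component geostrophic relations (x east, y north):
u_g = −(1/(fρ)) ∂P/∂y,  v_g = (1/(fρ)) ∂P/∂x
u_g = −(0.95×10⁻³)/(4.26×10⁻⁵ × 1.11) = −20.1 m/s;  v_g = (−1.9×10⁻³)/(4.26×10⁻⁵ × 1.11) = −40.2 m/s
|V_g| = √(u_g² + v_g²) = 44.9 m/s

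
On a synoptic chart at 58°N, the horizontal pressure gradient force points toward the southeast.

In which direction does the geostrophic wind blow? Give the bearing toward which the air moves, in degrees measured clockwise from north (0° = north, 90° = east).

The pressure-gradient force points toward the southeast (bearing 135°).
Geostrophic balance: in the Northern Hemisphere the Coriolis force deflects motion to the right, so the geostrophic wind blows 90° to the right of the pressure-gradient force (low pressure on the left).
Rotating 135° by 90° clockwise gives 225° — the wind blows toward the southwest.

225°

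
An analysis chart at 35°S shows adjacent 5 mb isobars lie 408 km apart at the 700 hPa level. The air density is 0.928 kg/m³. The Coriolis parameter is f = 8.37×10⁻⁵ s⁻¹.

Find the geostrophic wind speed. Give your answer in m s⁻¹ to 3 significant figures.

Pressure gradient: |∂P/∂n| = 500 Pa / 408000 m = 1.23×10⁻³ Pa/m
Geostrophic balance (pressure-gradient force = Coriolis force):
V_g = (1/(fρ)) |∂P/∂n| = 1.23×10⁻³ / (8.37×10⁻⁵ × 0.928) = 15.8 m/s

15.8 m s⁻¹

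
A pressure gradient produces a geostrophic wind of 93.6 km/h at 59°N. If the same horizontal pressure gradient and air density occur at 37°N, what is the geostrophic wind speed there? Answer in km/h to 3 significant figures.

With the same pressure gradient and density, V_g ∝ 1/f ∝ 1/sin φ.
V₂ = V₁ · sin φ₁ / sin φ₂ = 93.6 × sin 59° / sin 37°
V₂ = 93.6 × 0.8572/0.6018 = 133 km/h

133 km/h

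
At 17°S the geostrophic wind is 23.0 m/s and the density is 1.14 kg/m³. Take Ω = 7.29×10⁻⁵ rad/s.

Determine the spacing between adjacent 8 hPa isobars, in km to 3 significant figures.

716 km

Coriolis parameter at 17°S:
f = 2Ω sin φ = 2 × 7.29×10⁻⁵ × sin 17° = 4.26×10⁻⁵ s⁻¹
Geostrophic balance rearranged: |∂P/∂n| = f ρ V_g
|∂P/∂n| = 4.26×10⁻⁵ × 1.14 × 23.0 = 1.12×10⁻³ Pa/m
Isobar spacing: Δn = ΔP/|∂P/∂n| = 800 Pa / 1.12×10⁻³ Pa/m = 715755 m ≈ 716 km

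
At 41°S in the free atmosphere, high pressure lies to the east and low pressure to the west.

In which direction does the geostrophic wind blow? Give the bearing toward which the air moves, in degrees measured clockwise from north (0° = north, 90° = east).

The pressure-gradient force points toward the west (bearing 270°).
Geostrophic balance: in the Southern Hemisphere the Coriolis force deflects motion to the left, so the geostrophic wind blows 90° to the left of the pressure-gradient force (low pressure on the right).
Rotating 270° by 90° counterclockwise gives 180° — the wind blows toward the south.

180°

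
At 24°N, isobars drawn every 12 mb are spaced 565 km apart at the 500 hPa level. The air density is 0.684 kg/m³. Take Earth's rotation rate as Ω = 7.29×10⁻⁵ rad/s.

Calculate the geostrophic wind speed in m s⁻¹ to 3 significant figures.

Coriolis parameter at 24°N:
f = 2Ω sin φ = 2 × 7.29×10⁻⁵ × sin 24° = 5.93×10⁻⁵ s⁻¹
Pressure gradient: |∂P/∂n| = 1200 Pa / 565000 m = 2.12×10⁻³ Pa/m
Geostrophic balance (pressure-gradient force = Coriolis force):
V_g = (1/(fρ)) |∂P/∂n| = 2.12×10⁻³ / (5.93×10⁻⁵ × 0.684) = 52.4 m/s

52.4 m s⁻¹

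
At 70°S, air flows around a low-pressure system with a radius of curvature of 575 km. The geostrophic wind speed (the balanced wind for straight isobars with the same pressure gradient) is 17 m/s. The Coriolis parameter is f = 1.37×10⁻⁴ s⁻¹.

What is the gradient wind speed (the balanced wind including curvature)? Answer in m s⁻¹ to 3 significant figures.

Around a low, centrifugal force acts outward with Coriolis, so pressure-gradient force balances both:
(1/ρ)|∂P/∂n| = fV + V²/R  →  V² + fR·V − fR·V_g = 0
With fR = 1.37×10⁻⁴ × 575×10³ m = 78.8 m/s:
V = [−fR + √((fR)² + 4 fR V_g)]/2 = [−78.8 + √(78.8² + 4×78.8×17)]/2 = 14.4 m/s
Subgeostrophic (V < V_g = 17 m/s), as expected around a low.

14.4 m s⁻¹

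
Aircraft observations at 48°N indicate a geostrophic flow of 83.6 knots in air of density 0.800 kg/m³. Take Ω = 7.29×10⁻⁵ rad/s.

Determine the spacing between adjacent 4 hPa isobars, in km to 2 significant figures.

Coriolis parameter at 48°N:
f = 2Ω sin φ = 2 × 7.29×10⁻⁵ × sin 48° = 1.08×10⁻⁴ s⁻¹
Wind speed in SI: 83.6 knots = 43.0 m/s
Geostrophic balance rearranged: |∂P/∂n| = f ρ V_g
|∂P/∂n| = 1.08×10⁻⁴ × 0.800 × 43.0 = 3.73×10⁻³ Pa/m
Isobar spacing: Δn = ΔP/|∂P/∂n| = 400 Pa / 3.73×10⁻³ Pa/m = 107299 m ≈ 110 km

110 km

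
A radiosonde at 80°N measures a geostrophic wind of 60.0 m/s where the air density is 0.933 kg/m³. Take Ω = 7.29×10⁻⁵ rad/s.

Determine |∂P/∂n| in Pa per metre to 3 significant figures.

Coriolis parameter at 80°N:
f = 2Ω sin φ = 2 × 7.29×10⁻⁵ × sin 80° = 1.44×10⁻⁴ s⁻¹
Geostrophic balance rearranged: |∂P/∂n| = f ρ V_g
|∂P/∂n| = 1.44×10⁻⁴ × 0.933 × 60.0 = 8.04×10⁻³ Pa/m

8.04×10⁻³ Pa/m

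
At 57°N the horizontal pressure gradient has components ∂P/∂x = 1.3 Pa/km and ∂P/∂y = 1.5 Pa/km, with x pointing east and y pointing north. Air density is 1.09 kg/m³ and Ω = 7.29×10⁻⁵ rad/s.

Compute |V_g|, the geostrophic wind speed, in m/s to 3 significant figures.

14.9 m/s

Coriolis parameter at 57°N:
f = 2Ω sin φ = 2 × 7.29×10⁻⁵ × sin 57° = 1.22×10⁻⁴ s⁻¹
Component geostrophic relations (x east, y north):
u_g = −(1/(fρ)) ∂P/∂y,  v_g = (1/(fρ)) ∂P/∂x
u_g = −(1.5×10⁻³)/(1.22×10⁻⁴ × 1.09) = −11.3 m/s;  v_g = (1.3×10⁻³)/(1.22×10⁻⁴ × 1.09) = 9.75 m/s
|V_g| = √(u_g² + v_g²) = 14.9 m/s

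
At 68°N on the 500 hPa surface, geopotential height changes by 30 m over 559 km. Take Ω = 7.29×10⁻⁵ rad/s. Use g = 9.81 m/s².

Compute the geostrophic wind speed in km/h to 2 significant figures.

Coriolis parameter at 68°N:
f = 2Ω sin φ = 2 × 7.29×10⁻⁵ × sin 68° = 1.35×10⁻⁴ s⁻¹
Height gradient: |∂Z/∂n| = 30 m / 559000 m = 5.37×10⁻⁵
On a pressure surface, geostrophic balance gives V_g = (g/f)|∂Z/∂n|:
V_g = 9.81 × 5.37×10⁻⁵ / 1.35×10⁻⁴ = 3.89 m/s
Converting: 3.89 m/s × 3.6 = 14 km/h

14 km/h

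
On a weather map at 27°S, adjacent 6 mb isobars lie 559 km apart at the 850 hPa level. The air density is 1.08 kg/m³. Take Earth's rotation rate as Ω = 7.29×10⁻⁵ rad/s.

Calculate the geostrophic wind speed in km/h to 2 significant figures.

54 km/h

Coriolis parameter at 27°S:
f = 2Ω sin φ = 2 × 7.29×10⁻⁵ × sin 27° = 6.62×10⁻⁵ s⁻¹
Pressure gradient: |∂P/∂n| = 600 Pa / 559000 m = 1.07×10⁻³ Pa/m
Geostrophic balance (pressure-gradient force = Coriolis force):
V_g = (1/(fρ)) |∂P/∂n| = 1.07×10⁻³ / (6.62×10⁻⁵ × 1.08) = 15.0 m/s
Converting: 15.0 m/s × 3.6 = 54 km/h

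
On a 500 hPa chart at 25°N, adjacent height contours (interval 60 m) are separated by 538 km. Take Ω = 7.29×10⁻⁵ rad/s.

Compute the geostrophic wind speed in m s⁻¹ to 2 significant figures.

18 m s⁻¹

Coriolis parameter at 25°N:
f = 2Ω sin φ = 2 × 7.29×10⁻⁵ × sin 25° = 6.16×10⁻⁵ s⁻¹
Height gradient: |∂Z/∂n| = 60 m / 538000 m = 1.12×10⁻⁴
On a pressure surface, geostrophic balance gives V_g = (g/f)|∂Z/∂n|:
V_g = 9.81 × 1.12×10⁻⁴ / 6.16×10⁻⁵ = 17.8 m/s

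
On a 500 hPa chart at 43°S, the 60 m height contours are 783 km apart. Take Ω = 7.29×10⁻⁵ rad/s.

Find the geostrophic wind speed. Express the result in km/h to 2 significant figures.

27 km/h

Coriolis parameter at 43°S:
f = 2Ω sin φ = 2 × 7.29×10⁻⁵ × sin 43° = 9.94×10⁻⁵ s⁻¹
Height gradient: |∂Z/∂n| = 60 m / 783000 m = 7.66×10⁻⁵
On a pressure surface, geostrophic balance gives V_g = (g/f)|∂Z/∂n|:
V_g = 9.81 × 7.66×10⁻⁵ / 9.94×10⁻⁵ = 7.56 m/s
Converting: 7.56 m/s × 3.6 = 27 km/h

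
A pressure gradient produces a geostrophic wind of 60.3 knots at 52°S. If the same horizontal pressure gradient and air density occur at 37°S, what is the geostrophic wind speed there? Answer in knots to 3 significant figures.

79.0 knots

With the same pressure gradient and density, V_g ∝ 1/f ∝ 1/sin φ.
V₂ = V₁ · sin φ₁ / sin φ₂ = 60.3 × sin 52° / sin 37°
V₂ = 60.3 × 0.7880/0.6018 = 79.0 knots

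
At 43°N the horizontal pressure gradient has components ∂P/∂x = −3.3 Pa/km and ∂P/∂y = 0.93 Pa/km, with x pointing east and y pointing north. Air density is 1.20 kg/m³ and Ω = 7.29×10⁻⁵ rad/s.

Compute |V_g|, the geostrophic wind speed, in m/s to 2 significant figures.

29 m/s

Coriolis parameter at 43°N:
f = 2Ω sin φ = 2 × 7.29×10⁻⁵ × sin 43° = 9.94×10⁻⁵ s⁻¹
Component geostrophic relations (x east, y north):
u_g = −(1/(fρ)) ∂P/∂y,  v_g = (1/(fρ)) ∂P/∂x
u_g = −(0.93×10⁻³)/(9.94×10⁻⁵ × 1.20) = −7.79 m/s;  v_g = (−3.3×10⁻³)/(9.94×10⁻⁵ × 1.20) = −27.7 m/s
|V_g| = √(u_g² + v_g²) = 28.7 m/s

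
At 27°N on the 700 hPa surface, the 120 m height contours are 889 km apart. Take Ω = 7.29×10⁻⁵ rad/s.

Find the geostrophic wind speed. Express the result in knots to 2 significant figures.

Coriolis parameter at 27°N:
f = 2Ω sin φ = 2 × 7.29×10⁻⁵ × sin 27° = 6.62×10⁻⁵ s⁻¹
Height gradient: |∂Z/∂n| = 120 m / 889000 m = 1.35×10⁻⁴
On a pressure surface, geostrophic balance gives V_g = (g/f)|∂Z/∂n|:
V_g = 9.81 × 1.35×10⁻⁴ / 6.62×10⁻⁵ = 20.0 m/s
Converting: 20.0 m/s × 1.944 = 39 knots

39 knots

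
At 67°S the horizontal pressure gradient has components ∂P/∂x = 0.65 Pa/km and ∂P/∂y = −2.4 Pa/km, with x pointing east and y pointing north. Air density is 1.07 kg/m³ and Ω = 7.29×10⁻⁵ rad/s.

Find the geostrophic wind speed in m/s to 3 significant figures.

Coriolis parameter at 67°S:
f = 2Ω sin φ = 2 × 7.29×10⁻⁵ × sin 67° = 1.34×10⁻⁴ s⁻¹
In the Southern Hemisphere f is negative: f = −1.34×10⁻⁴ s⁻¹.
Component geostrophic relations (x east, y north):
u_g = −(1/(fρ)) ∂P/∂y,  v_g = (1/(fρ)) ∂P/∂x
u_g = −(−2.4×10⁻³)/(−1.34×10⁻⁴ × 1.07) = −16.7 m/s;  v_g = (0.65×10⁻³)/(−1.34×10⁻⁴ × 1.07) = −4.53 m/s
|V_g| = √(u_g² + v_g²) = 17.3 m/s

17.3 m/s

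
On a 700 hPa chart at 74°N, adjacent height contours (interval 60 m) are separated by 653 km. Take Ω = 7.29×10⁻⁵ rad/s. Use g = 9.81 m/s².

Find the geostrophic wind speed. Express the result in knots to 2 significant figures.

13 knots

Coriolis parameter at 74°N:
f = 2Ω sin φ = 2 × 7.29×10⁻⁵ × sin 74° = 1.40×10⁻⁴ s⁻¹
Height gradient: |∂Z/∂n| = 60 m / 653000 m = 9.19×10⁻⁵
On a pressure surface, geostrophic balance gives V_g = (g/f)|∂Z/∂n|:
V_g = 9.81 × 9.19×10⁻⁵ / 1.40×10⁻⁴ = 6.43 m/s
Converting: 6.43 m/s × 1.944 = 13 knots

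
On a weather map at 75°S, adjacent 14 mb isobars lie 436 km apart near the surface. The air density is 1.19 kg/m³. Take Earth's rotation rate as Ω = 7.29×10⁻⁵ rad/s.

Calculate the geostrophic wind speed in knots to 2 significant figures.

Coriolis parameter at 75°S:
f = 2Ω sin φ = 2 × 7.29×10⁻⁵ × sin 75° = 1.41×10⁻⁴ s⁻¹
Pressure gradient: |∂P/∂n| = 1400 Pa / 436000 m = 3.21×10⁻³ Pa/m
Geostrophic balance (pressure-gradient force = Coriolis force):
V_g = (1/(fρ)) |∂P/∂n| = 3.21×10⁻³ / (1.41×10⁻⁴ × 1.19) = 19.2 m/s
Converting: 19.2 m/s × 1.944 = 37 knots

37 knots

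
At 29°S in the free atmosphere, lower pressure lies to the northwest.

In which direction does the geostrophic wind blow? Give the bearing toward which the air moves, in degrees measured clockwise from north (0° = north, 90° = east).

225°

The pressure-gradient force points toward the northwest (bearing 315°).
Geostrophic balance: in the Southern Hemisphere the Coriolis force deflects motion to the left, so the geostrophic wind blows 90° to the left of the pressure-gradient force (low pressure on the right).
Rotating 315° by 90° counterclockwise gives 225° — the wind blows toward the southwest.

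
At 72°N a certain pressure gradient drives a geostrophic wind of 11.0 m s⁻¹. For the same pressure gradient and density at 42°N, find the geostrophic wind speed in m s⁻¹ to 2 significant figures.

With the same pressure gradient and density, V_g ∝ 1/f ∝ 1/sin φ.
V₂ = V₁ · sin φ₁ / sin φ₂ = 11.0 × sin 72° / sin 42°
V₂ = 11.0 × 0.9511/0.6691 = 16 m s⁻¹

16 m s⁻¹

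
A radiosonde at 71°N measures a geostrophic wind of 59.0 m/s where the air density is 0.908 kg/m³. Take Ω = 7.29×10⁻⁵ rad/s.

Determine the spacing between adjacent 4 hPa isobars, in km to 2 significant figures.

Coriolis parameter at 71°N:
f = 2Ω sin φ = 2 × 7.29×10⁻⁵ × sin 71° = 1.38×10⁻⁴ s⁻¹
Geostrophic balance rearranged: |∂P/∂n| = f ρ V_g
|∂P/∂n| = 1.38×10⁻⁴ × 0.908 × 59.0 = 7.39×10⁻³ Pa/m
Isobar spacing: Δn = ΔP/|∂P/∂n| = 400 Pa / 7.39×10⁻³ Pa/m = 54162 m ≈ 54 km

54 km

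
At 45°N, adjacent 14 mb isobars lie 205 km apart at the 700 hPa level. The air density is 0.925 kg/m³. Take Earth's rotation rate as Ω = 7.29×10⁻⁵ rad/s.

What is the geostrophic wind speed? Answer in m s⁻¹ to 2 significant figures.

Coriolis parameter at 45°N:
f = 2Ω sin φ = 2 × 7.29×10⁻⁵ × sin 45° = 1.03×10⁻⁴ s⁻¹
Pressure gradient: |∂P/∂n| = 1400 Pa / 205000 m = 6.83×10⁻³ Pa/m
Geostrophic balance (pressure-gradient force = Coriolis force):
V_g = (1/(fρ)) |∂P/∂n| = 6.83×10⁻³ / (1.03×10⁻⁴ × 0.925) = 71.6 m/s

72 m s⁻¹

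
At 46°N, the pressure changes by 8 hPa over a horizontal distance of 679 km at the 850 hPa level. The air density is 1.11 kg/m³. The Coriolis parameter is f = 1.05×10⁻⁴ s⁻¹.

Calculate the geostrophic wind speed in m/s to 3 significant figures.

Pressure gradient: |∂P/∂n| = 800 Pa / 679000 m = 1.18×10⁻³ Pa/m
Geostrophic balance (pressure-gradient force = Coriolis force):
V_g = (1/(fρ)) |∂P/∂n| = 1.18×10⁻³ / (1.05×10⁻⁴ × 1.11) = 10.1 m/s

10.1 m/s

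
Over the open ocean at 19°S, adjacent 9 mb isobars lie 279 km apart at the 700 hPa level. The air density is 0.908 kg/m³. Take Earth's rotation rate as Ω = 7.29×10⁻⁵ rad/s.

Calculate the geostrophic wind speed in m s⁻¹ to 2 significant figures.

Coriolis parameter at 19°S:
f = 2Ω sin φ = 2 × 7.29×10⁻⁵ × sin 19° = 4.75×10⁻⁵ s⁻¹
Pressure gradient: |∂P/∂n| = 900 Pa / 279000 m = 3.23×10⁻³ Pa/m
Geostrophic balance (pressure-gradient force = Coriolis force):
V_g = (1/(fρ)) |∂P/∂n| = 3.23×10⁻³ / (4.75×10⁻⁵ × 0.908) = 74.8 m/s

75 m s⁻¹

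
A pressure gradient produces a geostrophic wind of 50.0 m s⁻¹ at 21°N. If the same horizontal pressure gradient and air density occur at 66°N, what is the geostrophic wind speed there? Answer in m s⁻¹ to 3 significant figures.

19.6 m s⁻¹

With the same pressure gradient and density, V_g ∝ 1/f ∝ 1/sin φ.
V₂ = V₁ · sin φ₁ / sin φ₂ = 50.0 × sin 21° / sin 66°
V₂ = 50.0 × 0.3584/0.9135 = 19.6 m s⁻¹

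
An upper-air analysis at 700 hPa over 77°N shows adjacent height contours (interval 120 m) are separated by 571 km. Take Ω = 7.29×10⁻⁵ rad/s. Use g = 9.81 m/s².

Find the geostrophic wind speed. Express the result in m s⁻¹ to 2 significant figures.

Coriolis parameter at 77°N:
f = 2Ω sin φ = 2 × 7.29×10⁻⁵ × sin 77° = 1.42×10⁻⁴ s⁻¹
Height gradient: |∂Z/∂n| = 120 m / 571000 m = 2.10×10⁻⁴
On a pressure surface, geostrophic balance gives V_g = (g/f)|∂Z/∂n|:
V_g = 9.81 × 2.10×10⁻⁴ / 1.42×10⁻⁴ = 14.5 m/s

15 m s⁻¹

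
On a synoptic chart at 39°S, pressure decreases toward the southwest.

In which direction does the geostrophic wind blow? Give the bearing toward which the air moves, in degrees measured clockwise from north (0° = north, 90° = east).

The pressure-gradient force points toward the southwest (bearing 225°).
Geostrophic balance: in the Southern Hemisphere the Coriolis force deflects motion to the left, so the geostrophic wind blows 90° to the left of the pressure-gradient force (low pressure on the right).
Rotating 225° by 90° counterclockwise gives 135° — the wind blows toward the southeast.

135°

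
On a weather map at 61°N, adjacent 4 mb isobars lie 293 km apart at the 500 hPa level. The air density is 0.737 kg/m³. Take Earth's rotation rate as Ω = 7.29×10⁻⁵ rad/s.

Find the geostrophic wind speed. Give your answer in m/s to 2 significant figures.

Coriolis parameter at 61°N:
f = 2Ω sin φ = 2 × 7.29×10⁻⁵ × sin 61° = 1.28×10⁻⁴ s⁻¹
Pressure gradient: |∂P/∂n| = 400 Pa / 293000 m = 1.37×10⁻³ Pa/m
Geostrophic balance (pressure-gradient force = Coriolis force):
V_g = (1/(fρ)) |∂P/∂n| = 1.37×10⁻³ / (1.28×10⁻⁴ × 0.737) = 14.5 m/s

15 m/s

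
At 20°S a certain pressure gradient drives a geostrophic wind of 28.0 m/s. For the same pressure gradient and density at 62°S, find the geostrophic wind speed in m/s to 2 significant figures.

11 m/s

With the same pressure gradient and density, V_g ∝ 1/f ∝ 1/sin φ.
V₂ = V₁ · sin φ₁ / sin φ₂ = 28.0 × sin 20° / sin 62°
V₂ = 28.0 × 0.3420/0.8829 = 11 m/s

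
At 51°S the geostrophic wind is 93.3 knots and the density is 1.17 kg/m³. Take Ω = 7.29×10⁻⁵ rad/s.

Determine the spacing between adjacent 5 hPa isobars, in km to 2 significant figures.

Coriolis parameter at 51°S:
f = 2Ω sin φ = 2 × 7.29×10⁻⁵ × sin 51° = 1.13×10⁻⁴ s⁻¹
Wind speed in SI: 93.3 knots = 48.0 m/s
Geostrophic balance rearranged: |∂P/∂n| = f ρ V_g
|∂P/∂n| = 1.13×10⁻⁴ × 1.17 × 48.0 = 6.36×10⁻³ Pa/m
Isobar spacing: Δn = ΔP/|∂P/∂n| = 500 Pa / 6.36×10⁻³ Pa/m = 78579 m ≈ 79 km

79 km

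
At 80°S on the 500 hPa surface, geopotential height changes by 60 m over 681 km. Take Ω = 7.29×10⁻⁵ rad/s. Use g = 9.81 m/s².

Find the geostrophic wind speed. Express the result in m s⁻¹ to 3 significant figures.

6.02 m s⁻¹

Coriolis parameter at 80°S:
f = 2Ω sin φ = 2 × 7.29×10⁻⁵ × sin 80° = 1.44×10⁻⁴ s⁻¹
Height gradient: |∂Z/∂n| = 60 m / 681000 m = 8.81×10⁻⁵
On a pressure surface, geostrophic balance gives V_g = (g/f)|∂Z/∂n|:
V_g = 9.81 × 8.81×10⁻⁵ / 1.44×10⁻⁴ = 6.02 m/s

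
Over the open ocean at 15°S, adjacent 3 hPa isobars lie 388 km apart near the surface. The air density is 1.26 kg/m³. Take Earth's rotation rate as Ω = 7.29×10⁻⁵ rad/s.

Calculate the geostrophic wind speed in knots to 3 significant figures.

Coriolis parameter at 15°S:
f = 2Ω sin φ = 2 × 7.29×10⁻⁵ × sin 15° = 3.77×10⁻⁵ s⁻¹
Pressure gradient: |∂P/∂n| = 300 Pa / 388000 m = 7.73×10⁻⁴ Pa/m
Geostrophic balance (pressure-gradient force = Coriolis force):
V_g = (1/(fρ)) |∂P/∂n| = 7.73×10⁻⁴ / (3.77×10⁻⁵ × 1.26) = 16.3 m/s
Converting: 16.3 m/s × 1.944 = 31.6 knots

31.6 knots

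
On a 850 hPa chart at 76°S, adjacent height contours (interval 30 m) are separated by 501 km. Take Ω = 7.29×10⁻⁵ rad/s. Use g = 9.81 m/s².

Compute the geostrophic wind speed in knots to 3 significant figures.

Coriolis parameter at 76°S:
f = 2Ω sin φ = 2 × 7.29×10⁻⁵ × sin 76° = 1.41×10⁻⁴ s⁻¹
Height gradient: |∂Z/∂n| = 30 m / 501000 m = 5.99×10⁻⁵
On a pressure surface, geostrophic balance gives V_g = (g/f)|∂Z/∂n|:
V_g = 9.81 × 5.99×10⁻⁵ / 1.41×10⁻⁴ = 4.15 m/s
Converting: 4.15 m/s × 1.944 = 8.07 knots

8.07 knots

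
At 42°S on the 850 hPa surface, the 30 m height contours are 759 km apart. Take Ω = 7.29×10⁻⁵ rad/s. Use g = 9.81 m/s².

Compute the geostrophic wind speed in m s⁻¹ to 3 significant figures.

Coriolis parameter at 42°S:
f = 2Ω sin φ = 2 × 7.29×10⁻⁵ × sin 42° = 9.76×10⁻⁵ s⁻¹
Height gradient: |∂Z/∂n| = 30 m / 759000 m = 3.95×10⁻⁵
On a pressure surface, geostrophic balance gives V_g = (g/f)|∂Z/∂n|:
V_g = 9.81 × 3.95×10⁻⁵ / 9.76×10⁻⁵ = 3.97 m/s

3.97 m s⁻¹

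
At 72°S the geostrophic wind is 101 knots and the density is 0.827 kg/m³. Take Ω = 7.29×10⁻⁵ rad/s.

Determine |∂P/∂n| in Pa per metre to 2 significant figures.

Coriolis parameter at 72°S:
f = 2Ω sin φ = 2 × 7.29×10⁻⁵ × sin 72° = 1.39×10⁻⁴ s⁻¹
Wind speed in SI: 101 knots = 52.0 m/s
Geostrophic balance rearranged: |∂P/∂n| = f ρ V_g
|∂P/∂n| = 1.39×10⁻⁴ × 0.827 × 52.0 = 5.96×10⁻³ Pa/m

6.0×10⁻³ Pa/m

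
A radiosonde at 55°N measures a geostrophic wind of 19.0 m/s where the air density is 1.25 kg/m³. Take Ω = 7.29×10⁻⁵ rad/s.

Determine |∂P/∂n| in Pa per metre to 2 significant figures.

Coriolis parameter at 55°N:
f = 2Ω sin φ = 2 × 7.29×10⁻⁵ × sin 55° = 1.19×10⁻⁴ s⁻¹
Geostrophic balance rearranged: |∂P/∂n| = f ρ V_g
|∂P/∂n| = 1.19×10⁻⁴ × 1.25 × 19.0 = 2.84×10⁻³ Pa/m

2.8×10⁻³ Pa/m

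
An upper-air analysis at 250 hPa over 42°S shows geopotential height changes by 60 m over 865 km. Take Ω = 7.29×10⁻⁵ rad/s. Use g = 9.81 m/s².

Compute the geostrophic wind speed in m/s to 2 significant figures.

Coriolis parameter at 42°S:
f = 2Ω sin φ = 2 × 7.29×10⁻⁵ × sin 42° = 9.76×10⁻⁵ s⁻¹
Height gradient: |∂Z/∂n| = 60 m / 865000 m = 6.94×10⁻⁵
On a pressure surface, geostrophic balance gives V_g = (g/f)|∂Z/∂n|:
V_g = 9.81 × 6.94×10⁻⁵ / 9.76×10⁻⁵ = 6.97 m/s

7.0 m/s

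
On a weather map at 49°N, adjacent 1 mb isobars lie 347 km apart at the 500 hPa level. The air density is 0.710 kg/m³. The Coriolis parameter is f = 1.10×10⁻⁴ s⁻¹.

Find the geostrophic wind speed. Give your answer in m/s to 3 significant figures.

Pressure gradient: |∂P/∂n| = 100 Pa / 347000 m = 2.88×10⁻⁴ Pa/m
Geostrophic balance (pressure-gradient force = Coriolis force):
V_g = (1/(fρ)) |∂P/∂n| = 2.88×10⁻⁴ / (1.10×10⁻⁴ × 0.710) = 3.69 m/s

3.69 m/s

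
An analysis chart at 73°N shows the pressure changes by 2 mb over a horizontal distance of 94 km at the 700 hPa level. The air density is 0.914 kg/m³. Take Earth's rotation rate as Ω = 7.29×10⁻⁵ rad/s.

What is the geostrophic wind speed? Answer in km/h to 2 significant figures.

Coriolis parameter at 73°N:
f = 2Ω sin φ = 2 × 7.29×10⁻⁵ × sin 73° = 1.39×10⁻⁴ s⁻¹
Pressure gradient: |∂P/∂n| = 200 Pa / 94000 m = 2.13×10⁻³ Pa/m
Geostrophic balance (pressure-gradient force = Coriolis force):
V_g = (1/(fρ)) |∂P/∂n| = 2.13×10⁻³ / (1.39×10⁻⁴ × 0.914) = 16.7 m/s
Converting: 16.7 m/s × 3.6 = 60 km/h

60 km/h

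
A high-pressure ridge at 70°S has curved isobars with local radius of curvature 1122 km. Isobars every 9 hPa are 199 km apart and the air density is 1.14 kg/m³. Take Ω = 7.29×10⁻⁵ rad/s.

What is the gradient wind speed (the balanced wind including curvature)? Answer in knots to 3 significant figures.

75.2 knots

Coriolis parameter at 70°S:
f = 2Ω sin φ = 2 × 7.29×10⁻⁵ × sin 70° = 1.37×10⁻⁴ s⁻¹
Pressure gradient: |∂P/∂n| = 900 Pa / 199000 m = 4.52×10⁻³ Pa/m
Geostrophic speed: V_g = |∂P/∂n|/(fρ) = 4.52×10⁻³/(1.37×10⁻⁴ × 1.14) = 29.0 m/s
Around a high, pressure-gradient force acts outward with centrifugal, so Coriolis balances both:
fV = (1/ρ)|∂P/∂n| + V²/R  →  V² − fR·V + fR·V_g = 0
With fR = 1.37×10⁻⁴ × 1122×10³ m = 154 m/s:
V = [fR − √((fR)² − 4 fR V_g)]/2 = [154 − √(154² − 4×154×29)]/2 = 38.7 m/s
Supergeostrophic (V > V_g = 29 m/s), as expected around a high.
Converting: 38.7 m/s × 1.944 = 75.2 knots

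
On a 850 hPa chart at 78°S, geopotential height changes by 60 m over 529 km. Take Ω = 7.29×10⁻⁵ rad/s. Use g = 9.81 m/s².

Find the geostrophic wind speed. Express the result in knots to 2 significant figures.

15 knots

Coriolis parameter at 78°S:
f = 2Ω sin φ = 2 × 7.29×10⁻⁵ × sin 78° = 1.43×10⁻⁴ s⁻¹
Height gradient: |∂Z/∂n| = 60 m / 529000 m = 1.13×10⁻⁴
On a pressure surface, geostrophic balance gives V_g = (g/f)|∂Z/∂n|:
V_g = 9.81 × 1.13×10⁻⁴ / 1.43×10⁻⁴ = 7.80 m/s
Converting: 7.80 m/s × 1.944 = 15 knots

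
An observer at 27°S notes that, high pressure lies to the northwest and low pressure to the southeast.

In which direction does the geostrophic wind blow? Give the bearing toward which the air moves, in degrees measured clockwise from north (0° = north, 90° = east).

045°

The pressure-gradient force points toward the southeast (bearing 135°).
Geostrophic balance: in the Southern Hemisphere the Coriolis force deflects motion to the left, so the geostrophic wind blows 90° to the left of the pressure-gradient force (low pressure on the right).
Rotating 135° by 90° counterclockwise gives 045° — the wind blows toward the northeast.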